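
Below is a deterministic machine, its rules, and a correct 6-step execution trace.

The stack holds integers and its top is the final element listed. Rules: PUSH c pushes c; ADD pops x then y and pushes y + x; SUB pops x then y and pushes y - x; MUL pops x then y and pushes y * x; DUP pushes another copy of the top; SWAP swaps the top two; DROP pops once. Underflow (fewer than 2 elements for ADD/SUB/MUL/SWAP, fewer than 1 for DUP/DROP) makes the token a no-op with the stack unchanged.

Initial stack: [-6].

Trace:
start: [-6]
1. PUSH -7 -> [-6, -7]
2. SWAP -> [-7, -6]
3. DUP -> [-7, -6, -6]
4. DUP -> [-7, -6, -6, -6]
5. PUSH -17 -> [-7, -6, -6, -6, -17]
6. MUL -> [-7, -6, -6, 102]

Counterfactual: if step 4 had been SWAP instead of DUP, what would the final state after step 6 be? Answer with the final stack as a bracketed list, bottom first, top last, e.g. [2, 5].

(re-executing from step 4 with the substitution; state before step 4: [-7, -6, -6])
4. SWAP -> [-7, -6, -6]
5. PUSH -17 -> [-7, -6, -6, -17]
6. MUL -> [-7, -6, 102]

[-7, -6, 102]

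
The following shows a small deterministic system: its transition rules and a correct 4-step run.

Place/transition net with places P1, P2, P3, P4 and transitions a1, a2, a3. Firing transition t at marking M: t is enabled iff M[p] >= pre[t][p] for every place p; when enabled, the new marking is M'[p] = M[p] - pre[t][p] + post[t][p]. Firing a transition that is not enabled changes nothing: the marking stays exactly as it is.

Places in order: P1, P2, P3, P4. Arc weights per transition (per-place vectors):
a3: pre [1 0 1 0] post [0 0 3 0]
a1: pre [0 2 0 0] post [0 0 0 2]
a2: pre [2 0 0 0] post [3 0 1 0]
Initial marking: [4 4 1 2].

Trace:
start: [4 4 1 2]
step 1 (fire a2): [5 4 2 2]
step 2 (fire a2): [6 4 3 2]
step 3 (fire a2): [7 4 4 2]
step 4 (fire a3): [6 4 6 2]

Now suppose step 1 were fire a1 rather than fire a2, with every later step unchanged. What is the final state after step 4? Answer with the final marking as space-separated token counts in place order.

(re-executing from step 1 with the substitution; state before step 1: [4 4 1 2])
step 1 (fire a1): [4 2 1 4]
step 2 (fire a2): [5 2 2 4]
step 3 (fire a2): [6 2 3 4]
step 4 (fire a3): [5 2 5 4]

5 2 5 4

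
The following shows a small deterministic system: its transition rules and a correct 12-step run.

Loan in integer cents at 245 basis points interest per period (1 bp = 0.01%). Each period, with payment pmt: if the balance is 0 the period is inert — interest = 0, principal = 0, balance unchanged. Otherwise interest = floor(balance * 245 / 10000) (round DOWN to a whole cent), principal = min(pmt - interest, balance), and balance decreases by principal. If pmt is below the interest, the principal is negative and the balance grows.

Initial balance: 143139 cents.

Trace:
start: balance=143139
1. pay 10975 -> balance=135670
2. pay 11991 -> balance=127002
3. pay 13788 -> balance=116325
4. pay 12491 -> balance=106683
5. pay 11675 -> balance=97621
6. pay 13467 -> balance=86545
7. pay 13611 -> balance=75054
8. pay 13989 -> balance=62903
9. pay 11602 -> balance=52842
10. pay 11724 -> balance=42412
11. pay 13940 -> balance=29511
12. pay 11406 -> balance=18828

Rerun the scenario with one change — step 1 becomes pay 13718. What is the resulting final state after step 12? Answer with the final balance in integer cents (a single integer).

15249

(re-executing from step 1 with the substitution; state before step 1: balance=143139)
1. pay 13718 -> balance=132927
2. pay 11991 -> balance=124192
3. pay 13788 -> balance=113446
4. pay 12491 -> balance=103734
5. pay 11675 -> balance=94600
6. pay 13467 -> balance=83450
7. pay 13611 -> balance=71883
8. pay 13989 -> balance=59655
9. pay 11602 -> balance=49514
10. pay 11724 -> balance=39003
11. pay 13940 -> balance=26018
12. pay 11406 -> balance=15249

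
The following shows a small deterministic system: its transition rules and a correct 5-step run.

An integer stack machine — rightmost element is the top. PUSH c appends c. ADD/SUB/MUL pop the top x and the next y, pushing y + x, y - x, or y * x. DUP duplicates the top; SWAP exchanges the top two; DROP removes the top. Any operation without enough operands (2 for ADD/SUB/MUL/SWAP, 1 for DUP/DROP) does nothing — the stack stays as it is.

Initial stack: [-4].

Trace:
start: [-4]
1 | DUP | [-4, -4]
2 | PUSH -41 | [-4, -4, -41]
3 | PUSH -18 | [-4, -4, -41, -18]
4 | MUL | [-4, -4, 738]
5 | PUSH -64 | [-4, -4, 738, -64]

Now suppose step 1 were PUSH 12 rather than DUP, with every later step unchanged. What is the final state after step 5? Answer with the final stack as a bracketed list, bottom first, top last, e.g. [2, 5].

(re-executing from step 1 with the substitution; state before step 1: [-4])
1 | PUSH 12 | [-4, 12]
2 | PUSH -41 | [-4, 12, -41]
3 | PUSH -18 | [-4, 12, -41, -18]
4 | MUL | [-4, 12, 738]
5 | PUSH -64 | [-4, 12, 738, -64]

[-4, 12, 738, -64]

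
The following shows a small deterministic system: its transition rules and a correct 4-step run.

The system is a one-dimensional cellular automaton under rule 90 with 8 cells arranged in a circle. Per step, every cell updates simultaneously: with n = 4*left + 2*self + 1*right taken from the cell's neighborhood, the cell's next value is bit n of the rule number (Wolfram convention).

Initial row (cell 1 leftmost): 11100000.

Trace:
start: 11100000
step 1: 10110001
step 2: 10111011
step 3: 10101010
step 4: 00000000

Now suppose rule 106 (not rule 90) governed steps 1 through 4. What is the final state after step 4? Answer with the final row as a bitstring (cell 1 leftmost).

10001110

(re-executing steps 1..4 under rule 106; state before step 1: 11100000)
step 1: 10100001
step 2: 11000011
step 3: 01000110
step 4: 10001110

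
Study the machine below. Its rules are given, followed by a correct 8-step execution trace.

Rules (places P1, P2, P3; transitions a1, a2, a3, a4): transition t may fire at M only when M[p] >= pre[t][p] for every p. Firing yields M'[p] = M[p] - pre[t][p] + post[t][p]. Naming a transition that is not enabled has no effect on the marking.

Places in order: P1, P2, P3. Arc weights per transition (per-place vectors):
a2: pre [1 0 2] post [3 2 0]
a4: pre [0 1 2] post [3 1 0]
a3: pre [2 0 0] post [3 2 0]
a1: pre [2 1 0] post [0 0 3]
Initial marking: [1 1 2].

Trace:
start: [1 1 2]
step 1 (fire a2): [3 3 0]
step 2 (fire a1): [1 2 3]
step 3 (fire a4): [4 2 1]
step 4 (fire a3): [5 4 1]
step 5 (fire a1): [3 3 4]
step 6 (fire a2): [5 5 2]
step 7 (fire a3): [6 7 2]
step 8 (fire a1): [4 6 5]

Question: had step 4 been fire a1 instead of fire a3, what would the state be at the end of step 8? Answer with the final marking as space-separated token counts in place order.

0 0 7

(re-executing from step 4 with the substitution; state before step 4: [4 2 1])
step 4 (fire a1): [2 1 4]
step 5 (fire a1): [0 0 7]
step 6 (fire a2): [0 0 7]
step 7 (fire a3): [0 0 7]
step 8 (fire a1): [0 0 7]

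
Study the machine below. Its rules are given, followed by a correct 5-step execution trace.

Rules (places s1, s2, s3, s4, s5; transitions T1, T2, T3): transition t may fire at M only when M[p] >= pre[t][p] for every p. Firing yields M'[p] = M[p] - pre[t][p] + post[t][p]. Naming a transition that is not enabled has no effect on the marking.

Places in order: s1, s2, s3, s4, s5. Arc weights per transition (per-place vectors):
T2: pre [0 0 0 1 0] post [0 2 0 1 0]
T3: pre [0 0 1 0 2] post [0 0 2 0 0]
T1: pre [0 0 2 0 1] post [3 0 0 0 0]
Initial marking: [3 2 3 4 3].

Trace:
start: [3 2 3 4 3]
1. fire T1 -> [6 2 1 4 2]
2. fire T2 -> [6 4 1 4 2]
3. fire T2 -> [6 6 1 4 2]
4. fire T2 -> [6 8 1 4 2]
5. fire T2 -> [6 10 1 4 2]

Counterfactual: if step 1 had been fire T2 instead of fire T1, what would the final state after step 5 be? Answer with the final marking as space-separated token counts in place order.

3 12 3 4 3

(re-executing from step 1 with the substitution; state before step 1: [3 2 3 4 3])
1. fire T2 -> [3 4 3 4 3]
2. fire T2 -> [3 6 3 4 3]
3. fire T2 -> [3 8 3 4 3]
4. fire T2 -> [3 10 3 4 3]
5. fire T2 -> [3 12 3 4 3]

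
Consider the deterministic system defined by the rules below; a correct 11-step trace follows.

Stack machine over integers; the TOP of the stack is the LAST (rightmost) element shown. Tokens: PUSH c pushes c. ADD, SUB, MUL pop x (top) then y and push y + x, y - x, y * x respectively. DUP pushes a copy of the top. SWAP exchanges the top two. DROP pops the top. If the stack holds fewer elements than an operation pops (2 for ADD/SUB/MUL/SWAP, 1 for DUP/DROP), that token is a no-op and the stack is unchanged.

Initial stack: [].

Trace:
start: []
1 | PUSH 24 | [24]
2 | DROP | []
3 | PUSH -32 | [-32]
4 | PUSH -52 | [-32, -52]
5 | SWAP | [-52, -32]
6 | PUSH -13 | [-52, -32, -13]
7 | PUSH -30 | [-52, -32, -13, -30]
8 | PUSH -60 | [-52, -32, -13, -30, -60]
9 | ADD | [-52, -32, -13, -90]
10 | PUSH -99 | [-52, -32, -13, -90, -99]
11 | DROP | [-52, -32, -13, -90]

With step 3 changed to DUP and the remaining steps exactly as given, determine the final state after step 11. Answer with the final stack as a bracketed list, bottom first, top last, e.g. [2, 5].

[-52, -13, -90]

(re-executing from step 3 with the substitution; state before step 3: [])
3 | DUP | []
4 | PUSH -52 | [-52]
5 | SWAP | [-52]
6 | PUSH -13 | [-52, -13]
7 | PUSH -30 | [-52, -13, -30]
8 | PUSH -60 | [-52, -13, -30, -60]
9 | ADD | [-52, -13, -90]
10 | PUSH -99 | [-52, -13, -90, -99]
11 | DROP | [-52, -13, -90]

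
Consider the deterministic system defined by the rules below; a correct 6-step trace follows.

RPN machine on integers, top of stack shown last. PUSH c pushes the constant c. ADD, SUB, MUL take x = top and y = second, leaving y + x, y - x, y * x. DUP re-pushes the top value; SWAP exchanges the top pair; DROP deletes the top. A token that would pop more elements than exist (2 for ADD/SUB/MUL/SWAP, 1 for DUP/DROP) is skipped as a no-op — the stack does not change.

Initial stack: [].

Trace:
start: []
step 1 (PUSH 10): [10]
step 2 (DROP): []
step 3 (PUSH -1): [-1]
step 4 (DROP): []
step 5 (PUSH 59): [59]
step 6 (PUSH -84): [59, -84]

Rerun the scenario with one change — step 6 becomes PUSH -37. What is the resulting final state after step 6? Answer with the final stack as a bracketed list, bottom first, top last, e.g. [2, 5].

(re-executing from step 6 with the substitution; state before step 6: [59])
step 6 (PUSH -37): [59, -37]

[59, -37]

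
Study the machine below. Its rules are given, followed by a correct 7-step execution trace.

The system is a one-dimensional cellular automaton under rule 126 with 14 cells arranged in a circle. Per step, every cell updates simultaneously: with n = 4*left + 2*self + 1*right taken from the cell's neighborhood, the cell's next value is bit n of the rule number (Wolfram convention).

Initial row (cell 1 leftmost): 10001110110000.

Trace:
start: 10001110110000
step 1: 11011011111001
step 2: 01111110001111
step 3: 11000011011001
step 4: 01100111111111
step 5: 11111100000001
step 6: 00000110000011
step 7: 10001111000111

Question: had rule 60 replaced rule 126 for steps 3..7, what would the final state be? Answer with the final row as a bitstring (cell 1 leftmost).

(re-executing steps 3..7 under rule 60; state before step 3: 01111110001111)
step 3: 11000001001000
step 4: 10100001101100
step 5: 11110001011010
step 6: 10001001110111
step 7: 01001101001100

01001101001100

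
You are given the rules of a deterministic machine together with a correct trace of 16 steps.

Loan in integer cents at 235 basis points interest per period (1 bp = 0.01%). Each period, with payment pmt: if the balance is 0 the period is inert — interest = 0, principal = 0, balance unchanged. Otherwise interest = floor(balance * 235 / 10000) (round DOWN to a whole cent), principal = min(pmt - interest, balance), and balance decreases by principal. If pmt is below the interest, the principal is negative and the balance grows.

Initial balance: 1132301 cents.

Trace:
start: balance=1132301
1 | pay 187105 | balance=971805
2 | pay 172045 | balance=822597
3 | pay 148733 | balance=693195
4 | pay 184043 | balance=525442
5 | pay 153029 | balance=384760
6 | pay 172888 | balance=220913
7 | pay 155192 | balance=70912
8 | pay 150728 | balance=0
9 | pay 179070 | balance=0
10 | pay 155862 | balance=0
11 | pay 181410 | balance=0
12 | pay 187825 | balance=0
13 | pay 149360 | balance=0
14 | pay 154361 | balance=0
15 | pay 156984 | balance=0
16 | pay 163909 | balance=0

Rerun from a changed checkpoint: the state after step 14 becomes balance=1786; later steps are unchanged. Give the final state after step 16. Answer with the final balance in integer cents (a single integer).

0

state after step 14 := balance=1786
15 | pay 156984 | balance=0
16 | pay 163909 | balance=0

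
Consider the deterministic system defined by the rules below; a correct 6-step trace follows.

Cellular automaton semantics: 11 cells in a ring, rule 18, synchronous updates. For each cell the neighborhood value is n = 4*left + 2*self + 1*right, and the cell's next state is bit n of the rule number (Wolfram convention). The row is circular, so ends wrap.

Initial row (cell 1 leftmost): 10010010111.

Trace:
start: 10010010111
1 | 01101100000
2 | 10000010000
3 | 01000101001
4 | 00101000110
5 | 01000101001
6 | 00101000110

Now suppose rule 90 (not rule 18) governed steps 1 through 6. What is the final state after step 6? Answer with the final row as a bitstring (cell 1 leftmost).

(re-executing steps 1..6 under rule 90; state before step 1: 10010010111)
1 | 11101100100
2 | 10101111011
3 | 10001001010
4 | 01010110000
5 | 10000111000
6 | 01001101101

01001101101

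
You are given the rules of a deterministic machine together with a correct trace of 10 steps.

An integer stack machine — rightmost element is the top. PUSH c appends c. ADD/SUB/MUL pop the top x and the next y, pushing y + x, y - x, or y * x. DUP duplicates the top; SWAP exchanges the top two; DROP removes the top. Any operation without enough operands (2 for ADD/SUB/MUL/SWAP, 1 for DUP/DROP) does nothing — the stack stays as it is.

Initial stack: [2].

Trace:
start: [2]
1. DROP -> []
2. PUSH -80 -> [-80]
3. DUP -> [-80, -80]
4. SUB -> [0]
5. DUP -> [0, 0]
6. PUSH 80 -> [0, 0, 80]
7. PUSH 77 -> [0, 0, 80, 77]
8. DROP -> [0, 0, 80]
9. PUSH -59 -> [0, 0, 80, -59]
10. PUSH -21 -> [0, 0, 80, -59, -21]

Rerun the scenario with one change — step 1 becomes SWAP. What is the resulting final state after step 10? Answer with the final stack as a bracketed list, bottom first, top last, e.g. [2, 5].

[2, 0, 0, 80, -59, -21]

(re-executing from step 1 with the substitution; state before step 1: [2])
1. SWAP -> [2]
2. PUSH -80 -> [2, -80]
3. DUP -> [2, -80, -80]
4. SUB -> [2, 0]
5. DUP -> [2, 0, 0]
6. PUSH 80 -> [2, 0, 0, 80]
7. PUSH 77 -> [2, 0, 0, 80, 77]
8. DROP -> [2, 0, 0, 80]
9. PUSH -59 -> [2, 0, 0, 80, -59]
10. PUSH -21 -> [2, 0, 0, 80, -59, -21]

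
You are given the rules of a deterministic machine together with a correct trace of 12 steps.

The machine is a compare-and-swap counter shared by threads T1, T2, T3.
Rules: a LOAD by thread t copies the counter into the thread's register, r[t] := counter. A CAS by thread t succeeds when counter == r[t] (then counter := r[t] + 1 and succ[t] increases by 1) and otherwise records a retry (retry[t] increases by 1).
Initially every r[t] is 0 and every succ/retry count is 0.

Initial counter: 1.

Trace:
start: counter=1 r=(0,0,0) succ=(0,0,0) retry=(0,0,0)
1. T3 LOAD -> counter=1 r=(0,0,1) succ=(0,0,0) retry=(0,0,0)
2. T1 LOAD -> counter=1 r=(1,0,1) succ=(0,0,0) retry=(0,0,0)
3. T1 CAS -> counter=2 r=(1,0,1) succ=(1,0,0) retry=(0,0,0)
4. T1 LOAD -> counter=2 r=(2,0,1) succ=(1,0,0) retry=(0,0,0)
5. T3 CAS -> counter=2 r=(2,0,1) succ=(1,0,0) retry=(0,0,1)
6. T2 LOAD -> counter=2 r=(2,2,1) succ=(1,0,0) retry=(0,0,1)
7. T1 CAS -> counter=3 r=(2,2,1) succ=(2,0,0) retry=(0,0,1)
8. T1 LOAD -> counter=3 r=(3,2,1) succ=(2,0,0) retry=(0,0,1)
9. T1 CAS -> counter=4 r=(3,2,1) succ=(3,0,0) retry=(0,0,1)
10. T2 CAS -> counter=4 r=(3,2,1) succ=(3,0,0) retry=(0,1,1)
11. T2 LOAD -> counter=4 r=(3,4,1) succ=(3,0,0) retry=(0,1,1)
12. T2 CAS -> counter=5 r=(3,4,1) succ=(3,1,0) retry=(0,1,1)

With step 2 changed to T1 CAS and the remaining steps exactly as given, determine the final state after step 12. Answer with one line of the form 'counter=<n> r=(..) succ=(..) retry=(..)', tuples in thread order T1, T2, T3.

(re-executing from step 2 with the substitution; state before step 2: counter=1 r=(0,0,1) succ=(0,0,0) retry=(0,0,0))
2. T1 CAS -> counter=1 r=(0,0,1) succ=(0,0,0) retry=(1,0,0)
3. T1 CAS -> counter=1 r=(0,0,1) succ=(0,0,0) retry=(2,0,0)
4. T1 LOAD -> counter=1 r=(1,0,1) succ=(0,0,0) retry=(2,0,0)
5. T3 CAS -> counter=2 r=(1,0,1) succ=(0,0,1) retry=(2,0,0)
6. T2 LOAD -> counter=2 r=(1,2,1) succ=(0,0,1) retry=(2,0,0)
7. T1 CAS -> counter=2 r=(1,2,1) succ=(0,0,1) retry=(3,0,0)
8. T1 LOAD -> counter=2 r=(2,2,1) succ=(0,0,1) retry=(3,0,0)
9. T1 CAS -> counter=3 r=(2,2,1) succ=(1,0,1) retry=(3,0,0)
10. T2 CAS -> counter=3 r=(2,2,1) succ=(1,0,1) retry=(3,1,0)
11. T2 LOAD -> counter=3 r=(2,3,1) succ=(1,0,1) retry=(3,1,0)
12. T2 CAS -> counter=4 r=(2,3,1) succ=(1,1,1) retry=(3,1,0)

counter=4 r=(2,3,1) succ=(1,1,1) retry=(3,1,0)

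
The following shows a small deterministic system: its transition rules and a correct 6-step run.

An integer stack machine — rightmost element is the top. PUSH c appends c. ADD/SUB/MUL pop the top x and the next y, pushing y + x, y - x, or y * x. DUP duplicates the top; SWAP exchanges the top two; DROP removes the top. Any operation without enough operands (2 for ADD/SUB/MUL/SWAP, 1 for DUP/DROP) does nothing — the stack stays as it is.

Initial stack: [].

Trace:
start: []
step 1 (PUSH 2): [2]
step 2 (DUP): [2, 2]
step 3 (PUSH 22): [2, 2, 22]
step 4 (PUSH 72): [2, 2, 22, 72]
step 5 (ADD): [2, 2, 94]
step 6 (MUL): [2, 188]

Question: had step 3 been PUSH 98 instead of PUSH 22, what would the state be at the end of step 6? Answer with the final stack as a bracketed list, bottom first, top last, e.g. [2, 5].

[2, 340]

(re-executing from step 3 with the substitution; state before step 3: [2, 2])
step 3 (PUSH 98): [2, 2, 98]
step 4 (PUSH 72): [2, 2, 98, 72]
step 5 (ADD): [2, 2, 170]
step 6 (MUL): [2, 340]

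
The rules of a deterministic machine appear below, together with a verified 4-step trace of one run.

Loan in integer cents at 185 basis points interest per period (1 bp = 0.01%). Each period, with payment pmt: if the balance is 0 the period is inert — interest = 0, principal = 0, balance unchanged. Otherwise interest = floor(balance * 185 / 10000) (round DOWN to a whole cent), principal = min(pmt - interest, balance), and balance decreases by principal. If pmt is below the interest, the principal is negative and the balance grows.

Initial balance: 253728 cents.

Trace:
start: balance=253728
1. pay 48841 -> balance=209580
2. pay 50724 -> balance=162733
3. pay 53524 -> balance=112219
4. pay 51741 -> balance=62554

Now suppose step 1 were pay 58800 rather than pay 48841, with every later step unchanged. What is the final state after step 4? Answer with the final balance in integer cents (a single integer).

(re-executing from step 1 with the substitution; state before step 1: balance=253728)
1. pay 58800 -> balance=199621
2. pay 50724 -> balance=152589
3. pay 53524 -> balance=101887
4. pay 51741 -> balance=52030

52030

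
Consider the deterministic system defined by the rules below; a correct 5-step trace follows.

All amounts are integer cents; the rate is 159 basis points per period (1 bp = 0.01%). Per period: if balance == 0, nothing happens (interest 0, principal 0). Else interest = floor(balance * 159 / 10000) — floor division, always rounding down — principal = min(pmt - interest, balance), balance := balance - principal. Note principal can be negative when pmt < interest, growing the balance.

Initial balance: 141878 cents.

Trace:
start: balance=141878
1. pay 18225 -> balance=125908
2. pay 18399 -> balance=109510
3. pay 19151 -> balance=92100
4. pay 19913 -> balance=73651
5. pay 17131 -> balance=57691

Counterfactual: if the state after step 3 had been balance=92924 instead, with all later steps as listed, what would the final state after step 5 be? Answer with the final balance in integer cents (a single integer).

58541

state after step 3 := balance=92924
4. pay 19913 -> balance=74488
5. pay 17131 -> balance=58541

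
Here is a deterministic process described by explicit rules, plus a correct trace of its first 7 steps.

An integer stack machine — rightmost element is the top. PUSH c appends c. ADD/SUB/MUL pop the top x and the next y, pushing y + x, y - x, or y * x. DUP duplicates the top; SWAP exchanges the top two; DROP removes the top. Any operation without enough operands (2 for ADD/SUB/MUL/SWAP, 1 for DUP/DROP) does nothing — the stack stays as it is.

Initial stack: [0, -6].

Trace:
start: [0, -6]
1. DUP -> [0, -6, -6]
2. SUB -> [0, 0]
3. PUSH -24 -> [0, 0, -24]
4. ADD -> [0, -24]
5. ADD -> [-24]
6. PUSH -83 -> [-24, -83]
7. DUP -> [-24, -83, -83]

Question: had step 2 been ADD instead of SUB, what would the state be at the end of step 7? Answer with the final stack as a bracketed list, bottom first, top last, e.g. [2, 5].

(re-executing from step 2 with the substitution; state before step 2: [0, -6, -6])
2. ADD -> [0, -12]
3. PUSH -24 -> [0, -12, -24]
4. ADD -> [0, -36]
5. ADD -> [-36]
6. PUSH -83 -> [-36, -83]
7. DUP -> [-36, -83, -83]

[-36, -83, -83]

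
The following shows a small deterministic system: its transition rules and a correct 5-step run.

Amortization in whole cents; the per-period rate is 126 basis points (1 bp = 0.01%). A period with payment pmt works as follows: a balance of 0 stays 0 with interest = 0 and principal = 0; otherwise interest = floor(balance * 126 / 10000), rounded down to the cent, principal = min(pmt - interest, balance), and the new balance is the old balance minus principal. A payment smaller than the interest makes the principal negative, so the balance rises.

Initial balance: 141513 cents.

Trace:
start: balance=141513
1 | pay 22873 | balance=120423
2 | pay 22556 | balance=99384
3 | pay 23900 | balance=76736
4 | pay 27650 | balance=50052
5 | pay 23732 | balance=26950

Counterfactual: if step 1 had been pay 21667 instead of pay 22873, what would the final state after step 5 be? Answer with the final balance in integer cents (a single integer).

(re-executing from step 1 with the substitution; state before step 1: balance=141513)
1 | pay 21667 | balance=121629
2 | pay 22556 | balance=100605
3 | pay 23900 | balance=77972
4 | pay 27650 | balance=51304
5 | pay 23732 | balance=28218

28218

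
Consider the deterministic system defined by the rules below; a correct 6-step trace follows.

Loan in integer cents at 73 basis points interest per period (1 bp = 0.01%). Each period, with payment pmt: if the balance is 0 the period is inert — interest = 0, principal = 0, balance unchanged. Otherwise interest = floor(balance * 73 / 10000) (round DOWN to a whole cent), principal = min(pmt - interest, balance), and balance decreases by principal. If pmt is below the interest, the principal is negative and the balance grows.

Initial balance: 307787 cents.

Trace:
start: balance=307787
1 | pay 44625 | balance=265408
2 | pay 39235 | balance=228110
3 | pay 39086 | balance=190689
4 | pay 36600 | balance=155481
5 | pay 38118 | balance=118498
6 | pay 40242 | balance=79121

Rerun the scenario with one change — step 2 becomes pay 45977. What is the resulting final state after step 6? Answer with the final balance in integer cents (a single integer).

(re-executing from step 2 with the substitution; state before step 2: balance=265408)
2 | pay 45977 | balance=221368
3 | pay 39086 | balance=183897
4 | pay 36600 | balance=148639
5 | pay 38118 | balance=111606
6 | pay 40242 | balance=72178

72178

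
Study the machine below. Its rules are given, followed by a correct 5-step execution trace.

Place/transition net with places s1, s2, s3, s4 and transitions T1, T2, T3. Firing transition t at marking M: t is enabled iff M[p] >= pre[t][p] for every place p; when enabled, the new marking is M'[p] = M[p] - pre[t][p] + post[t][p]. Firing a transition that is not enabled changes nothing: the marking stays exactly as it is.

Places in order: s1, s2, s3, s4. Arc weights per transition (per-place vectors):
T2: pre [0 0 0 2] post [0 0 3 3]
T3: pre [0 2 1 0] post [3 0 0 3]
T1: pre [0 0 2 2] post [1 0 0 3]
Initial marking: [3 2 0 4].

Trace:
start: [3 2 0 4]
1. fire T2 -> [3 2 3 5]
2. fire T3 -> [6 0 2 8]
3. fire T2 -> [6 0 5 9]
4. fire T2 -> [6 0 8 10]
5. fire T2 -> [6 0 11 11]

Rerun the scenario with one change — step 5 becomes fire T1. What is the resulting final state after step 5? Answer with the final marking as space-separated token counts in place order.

(re-executing from step 5 with the substitution; state before step 5: [6 0 8 10])
5. fire T1 -> [7 0 6 11]

7 0 6 11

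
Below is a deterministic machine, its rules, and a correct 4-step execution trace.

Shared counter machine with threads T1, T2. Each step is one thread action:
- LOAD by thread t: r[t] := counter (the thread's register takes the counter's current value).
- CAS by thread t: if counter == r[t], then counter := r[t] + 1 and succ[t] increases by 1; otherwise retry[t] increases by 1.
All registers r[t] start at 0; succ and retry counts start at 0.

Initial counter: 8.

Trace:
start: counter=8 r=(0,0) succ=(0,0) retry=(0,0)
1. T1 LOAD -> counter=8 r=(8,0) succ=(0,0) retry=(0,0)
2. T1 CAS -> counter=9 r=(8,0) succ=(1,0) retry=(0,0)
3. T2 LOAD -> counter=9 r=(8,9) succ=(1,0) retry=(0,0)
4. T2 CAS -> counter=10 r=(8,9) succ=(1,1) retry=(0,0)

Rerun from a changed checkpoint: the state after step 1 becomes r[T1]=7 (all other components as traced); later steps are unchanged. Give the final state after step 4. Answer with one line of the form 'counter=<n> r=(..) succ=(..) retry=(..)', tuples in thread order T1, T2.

counter=9 r=(7,8) succ=(0,1) retry=(1,0)

state after step 1 := counter=8 r=(7,0) succ=(0,0) retry=(0,0)
2. T1 CAS -> counter=8 r=(7,0) succ=(0,0) retry=(1,0)
3. T2 LOAD -> counter=8 r=(7,8) succ=(0,0) retry=(1,0)
4. T2 CAS -> counter=9 r=(7,8) succ=(0,1) retry=(1,0)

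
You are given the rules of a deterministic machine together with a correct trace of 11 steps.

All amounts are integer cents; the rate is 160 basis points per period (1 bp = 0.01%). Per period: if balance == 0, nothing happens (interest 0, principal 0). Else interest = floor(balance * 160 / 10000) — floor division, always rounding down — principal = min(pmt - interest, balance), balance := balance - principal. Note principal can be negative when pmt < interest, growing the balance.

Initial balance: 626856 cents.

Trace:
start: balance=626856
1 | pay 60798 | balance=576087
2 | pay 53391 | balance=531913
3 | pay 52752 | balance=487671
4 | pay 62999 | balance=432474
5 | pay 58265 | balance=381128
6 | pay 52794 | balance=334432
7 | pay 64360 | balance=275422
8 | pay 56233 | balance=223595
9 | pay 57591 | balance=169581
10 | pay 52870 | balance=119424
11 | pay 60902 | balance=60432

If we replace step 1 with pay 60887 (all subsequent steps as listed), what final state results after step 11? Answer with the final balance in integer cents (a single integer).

60329

(re-executing from step 1 with the substitution; state before step 1: balance=626856)
1 | pay 60887 | balance=575998
2 | pay 53391 | balance=531822
3 | pay 52752 | balance=487579
4 | pay 62999 | balance=432381
5 | pay 58265 | balance=381034
6 | pay 52794 | balance=334336
7 | pay 64360 | balance=275325
8 | pay 56233 | balance=223497
9 | pay 57591 | balance=169481
10 | pay 52870 | balance=119322
11 | pay 60902 | balance=60329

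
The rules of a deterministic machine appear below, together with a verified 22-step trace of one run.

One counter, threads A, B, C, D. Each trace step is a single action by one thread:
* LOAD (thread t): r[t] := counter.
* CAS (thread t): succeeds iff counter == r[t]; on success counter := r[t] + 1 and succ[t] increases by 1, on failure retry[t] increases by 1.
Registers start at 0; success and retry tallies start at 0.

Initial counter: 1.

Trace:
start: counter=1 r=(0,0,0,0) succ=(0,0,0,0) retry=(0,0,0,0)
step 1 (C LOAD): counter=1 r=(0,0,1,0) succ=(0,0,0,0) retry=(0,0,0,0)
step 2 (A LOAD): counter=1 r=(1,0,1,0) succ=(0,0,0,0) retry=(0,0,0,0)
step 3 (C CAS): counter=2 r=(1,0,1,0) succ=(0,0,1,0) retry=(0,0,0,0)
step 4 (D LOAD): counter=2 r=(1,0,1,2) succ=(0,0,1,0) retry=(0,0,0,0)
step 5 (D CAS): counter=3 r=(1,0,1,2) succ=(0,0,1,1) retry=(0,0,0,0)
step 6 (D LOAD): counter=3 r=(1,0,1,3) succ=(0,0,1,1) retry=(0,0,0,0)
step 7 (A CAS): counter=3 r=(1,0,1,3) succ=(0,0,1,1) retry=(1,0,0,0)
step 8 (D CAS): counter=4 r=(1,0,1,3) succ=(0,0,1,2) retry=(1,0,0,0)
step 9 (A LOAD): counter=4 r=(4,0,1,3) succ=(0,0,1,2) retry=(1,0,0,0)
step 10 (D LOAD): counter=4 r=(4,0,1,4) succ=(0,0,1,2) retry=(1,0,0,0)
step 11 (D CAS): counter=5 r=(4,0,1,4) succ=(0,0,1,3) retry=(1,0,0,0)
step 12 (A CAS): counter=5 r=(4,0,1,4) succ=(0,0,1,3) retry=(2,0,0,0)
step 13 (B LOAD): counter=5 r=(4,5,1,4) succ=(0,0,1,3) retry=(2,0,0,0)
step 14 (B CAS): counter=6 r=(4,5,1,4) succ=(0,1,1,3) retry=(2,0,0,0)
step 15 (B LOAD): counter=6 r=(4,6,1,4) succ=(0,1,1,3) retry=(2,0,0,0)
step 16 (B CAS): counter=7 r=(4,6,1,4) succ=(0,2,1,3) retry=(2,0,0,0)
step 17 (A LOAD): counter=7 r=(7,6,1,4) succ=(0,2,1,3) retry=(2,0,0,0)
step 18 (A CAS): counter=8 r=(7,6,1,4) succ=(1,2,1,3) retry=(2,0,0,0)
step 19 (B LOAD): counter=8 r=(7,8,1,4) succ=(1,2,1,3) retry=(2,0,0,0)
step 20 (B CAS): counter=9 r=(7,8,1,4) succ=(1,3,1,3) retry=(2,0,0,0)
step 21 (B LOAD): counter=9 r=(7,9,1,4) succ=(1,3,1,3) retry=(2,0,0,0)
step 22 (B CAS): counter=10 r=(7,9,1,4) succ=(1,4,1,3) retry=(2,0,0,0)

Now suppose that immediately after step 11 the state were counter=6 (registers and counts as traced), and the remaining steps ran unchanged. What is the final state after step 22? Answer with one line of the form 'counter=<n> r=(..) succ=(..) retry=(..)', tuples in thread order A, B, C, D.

counter=11 r=(8,10,1,4) succ=(1,4,1,3) retry=(2,0,0,0)

state after step 11 := counter=6 r=(4,0,1,4) succ=(0,0,1,3) retry=(1,0,0,0)
step 12 (A CAS): counter=6 r=(4,0,1,4) succ=(0,0,1,3) retry=(2,0,0,0)
step 13 (B LOAD): counter=6 r=(4,6,1,4) succ=(0,0,1,3) retry=(2,0,0,0)
step 14 (B CAS): counter=7 r=(4,6,1,4) succ=(0,1,1,3) retry=(2,0,0,0)
step 15 (B LOAD): counter=7 r=(4,7,1,4) succ=(0,1,1,3) retry=(2,0,0,0)
step 16 (B CAS): counter=8 r=(4,7,1,4) succ=(0,2,1,3) retry=(2,0,0,0)
step 17 (A LOAD): counter=8 r=(8,7,1,4) succ=(0,2,1,3) retry=(2,0,0,0)
step 18 (A CAS): counter=9 r=(8,7,1,4) succ=(1,2,1,3) retry=(2,0,0,0)
step 19 (B LOAD): counter=9 r=(8,9,1,4) succ=(1,2,1,3) retry=(2,0,0,0)
step 20 (B CAS): counter=10 r=(8,9,1,4) succ=(1,3,1,3) retry=(2,0,0,0)
step 21 (B LOAD): counter=10 r=(8,10,1,4) succ=(1,3,1,3) retry=(2,0,0,0)
step 22 (B CAS): counter=11 r=(8,10,1,4) succ=(1,4,1,3) retry=(2,0,0,0)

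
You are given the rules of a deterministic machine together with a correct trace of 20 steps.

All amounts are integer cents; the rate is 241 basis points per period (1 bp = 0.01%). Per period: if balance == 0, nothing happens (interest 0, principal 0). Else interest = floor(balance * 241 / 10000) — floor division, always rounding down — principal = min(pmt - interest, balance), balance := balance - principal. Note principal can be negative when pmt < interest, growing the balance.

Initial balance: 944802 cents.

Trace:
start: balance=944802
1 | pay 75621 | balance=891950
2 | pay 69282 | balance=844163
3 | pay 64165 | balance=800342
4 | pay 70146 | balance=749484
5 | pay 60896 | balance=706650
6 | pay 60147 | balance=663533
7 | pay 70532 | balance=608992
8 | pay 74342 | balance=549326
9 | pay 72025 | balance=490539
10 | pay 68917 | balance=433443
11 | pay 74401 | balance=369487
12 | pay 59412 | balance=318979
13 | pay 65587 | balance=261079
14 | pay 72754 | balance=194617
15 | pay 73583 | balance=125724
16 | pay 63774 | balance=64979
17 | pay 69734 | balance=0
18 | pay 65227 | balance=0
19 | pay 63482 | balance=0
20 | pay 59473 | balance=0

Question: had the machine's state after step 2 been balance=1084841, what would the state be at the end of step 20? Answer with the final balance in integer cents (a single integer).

173167

state after step 2 := balance=1084841
3 | pay 64165 | balance=1046820
4 | pay 70146 | balance=1001902
5 | pay 60896 | balance=965151
6 | pay 60147 | balance=928264
7 | pay 70532 | balance=880103
8 | pay 74342 | balance=826971
9 | pay 72025 | balance=774876
10 | pay 68917 | balance=724633
11 | pay 74401 | balance=667695
12 | pay 59412 | balance=624374
13 | pay 65587 | balance=573834
14 | pay 72754 | balance=514909
15 | pay 73583 | balance=453735
16 | pay 63774 | balance=400896
17 | pay 69734 | balance=340823
18 | pay 65227 | balance=283809
19 | pay 63482 | balance=227166
20 | pay 59473 | balance=173167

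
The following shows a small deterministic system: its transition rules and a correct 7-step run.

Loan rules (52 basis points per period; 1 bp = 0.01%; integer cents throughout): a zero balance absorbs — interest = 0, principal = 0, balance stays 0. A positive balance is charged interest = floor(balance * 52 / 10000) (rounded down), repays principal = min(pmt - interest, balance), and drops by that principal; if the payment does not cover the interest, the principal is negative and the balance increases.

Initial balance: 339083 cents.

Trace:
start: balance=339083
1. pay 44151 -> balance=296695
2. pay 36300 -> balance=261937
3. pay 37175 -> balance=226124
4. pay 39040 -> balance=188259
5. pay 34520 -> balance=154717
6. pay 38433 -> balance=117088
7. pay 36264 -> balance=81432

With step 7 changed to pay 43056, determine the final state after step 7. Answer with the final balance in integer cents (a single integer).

74640

(re-executing from step 7 with the substitution; state before step 7: balance=117088)
7. pay 43056 -> balance=74640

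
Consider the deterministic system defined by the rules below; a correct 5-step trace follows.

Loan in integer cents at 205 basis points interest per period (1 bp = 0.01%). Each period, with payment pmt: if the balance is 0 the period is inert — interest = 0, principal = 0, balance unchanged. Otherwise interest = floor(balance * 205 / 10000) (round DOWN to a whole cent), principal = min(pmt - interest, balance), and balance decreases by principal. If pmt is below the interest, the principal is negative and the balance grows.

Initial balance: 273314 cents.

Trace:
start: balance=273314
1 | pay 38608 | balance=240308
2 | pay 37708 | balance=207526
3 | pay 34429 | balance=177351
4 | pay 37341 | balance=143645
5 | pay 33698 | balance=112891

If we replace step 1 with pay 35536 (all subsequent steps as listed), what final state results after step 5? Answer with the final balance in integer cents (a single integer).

116223

(re-executing from step 1 with the substitution; state before step 1: balance=273314)
1 | pay 35536 | balance=243380
2 | pay 37708 | balance=210661
3 | pay 34429 | balance=180550
4 | pay 37341 | balance=146910
5 | pay 33698 | balance=116223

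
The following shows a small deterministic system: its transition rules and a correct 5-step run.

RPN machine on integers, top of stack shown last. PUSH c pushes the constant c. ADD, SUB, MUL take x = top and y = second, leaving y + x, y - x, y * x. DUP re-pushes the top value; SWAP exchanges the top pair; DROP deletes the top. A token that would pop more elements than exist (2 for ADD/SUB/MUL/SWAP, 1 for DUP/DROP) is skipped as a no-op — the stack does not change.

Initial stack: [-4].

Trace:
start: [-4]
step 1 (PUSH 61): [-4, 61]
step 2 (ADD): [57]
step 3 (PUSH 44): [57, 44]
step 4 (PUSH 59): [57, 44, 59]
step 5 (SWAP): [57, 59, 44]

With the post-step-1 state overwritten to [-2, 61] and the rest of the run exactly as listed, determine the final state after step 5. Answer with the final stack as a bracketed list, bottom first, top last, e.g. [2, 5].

state after step 1 := [-2, 61]
step 2 (ADD): [59]
step 3 (PUSH 44): [59, 44]
step 4 (PUSH 59): [59, 44, 59]
step 5 (SWAP): [59, 59, 44]

[59, 59, 44]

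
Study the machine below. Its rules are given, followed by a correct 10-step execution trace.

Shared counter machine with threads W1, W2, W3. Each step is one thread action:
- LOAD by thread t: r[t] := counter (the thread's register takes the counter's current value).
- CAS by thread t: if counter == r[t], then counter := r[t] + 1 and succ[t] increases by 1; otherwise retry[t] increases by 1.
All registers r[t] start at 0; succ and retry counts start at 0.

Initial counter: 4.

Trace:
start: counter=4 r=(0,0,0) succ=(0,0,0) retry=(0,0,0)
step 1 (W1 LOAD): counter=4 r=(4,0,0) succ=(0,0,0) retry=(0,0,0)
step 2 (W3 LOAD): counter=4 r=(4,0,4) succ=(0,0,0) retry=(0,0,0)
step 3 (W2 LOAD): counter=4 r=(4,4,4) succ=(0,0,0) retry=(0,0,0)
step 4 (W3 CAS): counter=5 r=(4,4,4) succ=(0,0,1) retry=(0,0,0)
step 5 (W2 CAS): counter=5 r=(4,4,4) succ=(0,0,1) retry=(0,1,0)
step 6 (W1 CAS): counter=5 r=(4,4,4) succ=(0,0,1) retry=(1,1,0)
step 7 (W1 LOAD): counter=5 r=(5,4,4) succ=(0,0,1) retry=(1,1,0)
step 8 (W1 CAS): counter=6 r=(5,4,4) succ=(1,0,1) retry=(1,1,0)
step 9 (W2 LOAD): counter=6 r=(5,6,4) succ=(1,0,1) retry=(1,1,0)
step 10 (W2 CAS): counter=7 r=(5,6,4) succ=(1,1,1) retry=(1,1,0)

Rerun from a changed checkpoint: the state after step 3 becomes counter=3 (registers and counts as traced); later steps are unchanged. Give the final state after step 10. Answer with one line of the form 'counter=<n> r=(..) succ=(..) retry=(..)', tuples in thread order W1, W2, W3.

state after step 3 := counter=3 r=(4,4,4) succ=(0,0,0) retry=(0,0,0)
step 4 (W3 CAS): counter=3 r=(4,4,4) succ=(0,0,0) retry=(0,0,1)
step 5 (W2 CAS): counter=3 r=(4,4,4) succ=(0,0,0) retry=(0,1,1)
step 6 (W1 CAS): counter=3 r=(4,4,4) succ=(0,0,0) retry=(1,1,1)
step 7 (W1 LOAD): counter=3 r=(3,4,4) succ=(0,0,0) retry=(1,1,1)
step 8 (W1 CAS): counter=4 r=(3,4,4) succ=(1,0,0) retry=(1,1,1)
step 9 (W2 LOAD): counter=4 r=(3,4,4) succ=(1,0,0) retry=(1,1,1)
step 10 (W2 CAS): counter=5 r=(3,4,4) succ=(1,1,0) retry=(1,1,1)

counter=5 r=(3,4,4) succ=(1,1,0) retry=(1,1,1)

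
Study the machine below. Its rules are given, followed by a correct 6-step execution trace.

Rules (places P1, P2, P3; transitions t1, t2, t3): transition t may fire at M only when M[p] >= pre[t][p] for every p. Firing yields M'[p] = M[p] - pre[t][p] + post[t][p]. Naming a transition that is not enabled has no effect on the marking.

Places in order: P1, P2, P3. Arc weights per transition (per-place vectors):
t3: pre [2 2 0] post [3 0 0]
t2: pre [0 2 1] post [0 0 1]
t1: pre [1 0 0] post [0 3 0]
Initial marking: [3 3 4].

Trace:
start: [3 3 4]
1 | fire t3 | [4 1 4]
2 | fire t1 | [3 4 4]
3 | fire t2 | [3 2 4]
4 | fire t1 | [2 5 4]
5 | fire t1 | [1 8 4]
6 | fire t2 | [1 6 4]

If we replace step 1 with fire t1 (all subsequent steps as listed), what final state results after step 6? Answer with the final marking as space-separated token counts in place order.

(re-executing from step 1 with the substitution; state before step 1: [3 3 4])
1 | fire t1 | [2 6 4]
2 | fire t1 | [1 9 4]
3 | fire t2 | [1 7 4]
4 | fire t1 | [0 10 4]
5 | fire t1 | [0 10 4]
6 | fire t2 | [0 8 4]

0 8 4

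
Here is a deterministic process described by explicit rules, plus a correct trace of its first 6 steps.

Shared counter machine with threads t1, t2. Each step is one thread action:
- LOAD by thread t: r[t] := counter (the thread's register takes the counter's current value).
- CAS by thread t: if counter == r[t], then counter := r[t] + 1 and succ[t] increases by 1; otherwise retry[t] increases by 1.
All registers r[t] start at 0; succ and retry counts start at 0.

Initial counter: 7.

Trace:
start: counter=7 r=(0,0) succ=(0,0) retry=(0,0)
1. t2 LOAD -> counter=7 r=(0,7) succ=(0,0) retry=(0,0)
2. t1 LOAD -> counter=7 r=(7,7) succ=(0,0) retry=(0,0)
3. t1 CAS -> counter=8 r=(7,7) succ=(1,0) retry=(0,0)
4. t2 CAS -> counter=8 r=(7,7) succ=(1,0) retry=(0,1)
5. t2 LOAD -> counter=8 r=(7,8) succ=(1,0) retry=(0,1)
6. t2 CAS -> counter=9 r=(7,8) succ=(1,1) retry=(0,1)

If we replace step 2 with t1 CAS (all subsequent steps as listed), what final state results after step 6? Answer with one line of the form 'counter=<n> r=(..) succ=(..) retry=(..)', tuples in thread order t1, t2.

counter=9 r=(0,8) succ=(0,2) retry=(2,0)

(re-executing from step 2 with the substitution; state before step 2: counter=7 r=(0,7) succ=(0,0) retry=(0,0))
2. t1 CAS -> counter=7 r=(0,7) succ=(0,0) retry=(1,0)
3. t1 CAS -> counter=7 r=(0,7) succ=(0,0) retry=(2,0)
4. t2 CAS -> counter=8 r=(0,7) succ=(0,1) retry=(2,0)
5. t2 LOAD -> counter=8 r=(0,8) succ=(0,1) retry=(2,0)
6. t2 CAS -> counter=9 r=(0,8) succ=(0,2) retry=(2,0)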